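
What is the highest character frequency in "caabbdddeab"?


Input: caabbdddeab
Character counts:
  'a': 3
  'b': 3
  'c': 1
  'd': 3
  'e': 1
Maximum frequency: 3

3


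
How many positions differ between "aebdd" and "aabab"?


Comparing "aebdd" and "aabab" position by position:
  Position 0: 'a' vs 'a' => same
  Position 1: 'e' vs 'a' => DIFFER
  Position 2: 'b' vs 'b' => same
  Position 3: 'd' vs 'a' => DIFFER
  Position 4: 'd' vs 'b' => DIFFER
Positions that differ: 3

3


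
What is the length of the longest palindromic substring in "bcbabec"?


Input: "bcbabec"
Checking substrings for palindromes:
  [0:3] "bcb" (len 3) => palindrome
  [2:5] "bab" (len 3) => palindrome
Longest palindromic substring: "bcb" with length 3

3


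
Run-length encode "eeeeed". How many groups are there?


Input: eeeeed
Scanning for consecutive runs:
  Group 1: 'e' x 5 (positions 0-4)
  Group 2: 'd' x 1 (positions 5-5)
Total groups: 2

2


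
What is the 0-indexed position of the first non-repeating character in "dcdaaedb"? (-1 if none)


Input: dcdaaedb
Character frequencies:
  'a': 2
  'b': 1
  'c': 1
  'd': 3
  'e': 1
Scanning left to right for freq == 1:
  Position 0 ('d'): freq=3, skip
  Position 1 ('c'): unique! => answer = 1

1


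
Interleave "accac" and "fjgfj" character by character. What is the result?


Interleaving "accac" and "fjgfj":
  Position 0: 'a' from first, 'f' from second => "af"
  Position 1: 'c' from first, 'j' from second => "cj"
  Position 2: 'c' from first, 'g' from second => "cg"
  Position 3: 'a' from first, 'f' from second => "af"
  Position 4: 'c' from first, 'j' from second => "cj"
Result: afcjcgafcj

afcjcgafcj


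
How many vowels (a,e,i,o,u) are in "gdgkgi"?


Input: gdgkgi
Checking each character:
  'g' at position 0: consonant
  'd' at position 1: consonant
  'g' at position 2: consonant
  'k' at position 3: consonant
  'g' at position 4: consonant
  'i' at position 5: vowel (running total: 1)
Total vowels: 1

1


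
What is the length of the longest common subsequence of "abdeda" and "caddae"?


LCS of "abdeda" and "caddae"
DP table:
           c    a    d    d    a    e
      0    0    0    0    0    0    0
  a   0    0    1    1    1    1    1
  b   0    0    1    1    1    1    1
  d   0    0    1    2    2    2    2
  e   0    0    1    2    2    2    3
  d   0    0    1    2    3    3    3
  a   0    0    1    2    3    4    4
LCS length = dp[6][6] = 4

4


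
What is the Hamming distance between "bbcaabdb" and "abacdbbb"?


Comparing "bbcaabdb" and "abacdbbb" position by position:
  Position 0: 'b' vs 'a' => differ
  Position 1: 'b' vs 'b' => same
  Position 2: 'c' vs 'a' => differ
  Position 3: 'a' vs 'c' => differ
  Position 4: 'a' vs 'd' => differ
  Position 5: 'b' vs 'b' => same
  Position 6: 'd' vs 'b' => differ
  Position 7: 'b' vs 'b' => same
Total differences (Hamming distance): 5

5


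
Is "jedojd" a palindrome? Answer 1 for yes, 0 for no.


Input: jedojd
Reversed: djodej
  Compare pos 0 ('j') with pos 5 ('d'): MISMATCH
  Compare pos 1 ('e') with pos 4 ('j'): MISMATCH
  Compare pos 2 ('d') with pos 3 ('o'): MISMATCH
Result: not a palindrome

0


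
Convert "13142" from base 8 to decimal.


Input: "13142" in base 8
Positional expansion:
  Digit '1' (value 1) x 8^4 = 4096
  Digit '3' (value 3) x 8^3 = 1536
  Digit '1' (value 1) x 8^2 = 64
  Digit '4' (value 4) x 8^1 = 32
  Digit '2' (value 2) x 8^0 = 2
Sum = 5730

5730


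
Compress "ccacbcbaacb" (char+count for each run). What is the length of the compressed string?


Input: ccacbcbaacb
Runs:
  'c' x 2 => "c2"
  'a' x 1 => "a1"
  'c' x 1 => "c1"
  'b' x 1 => "b1"
  'c' x 1 => "c1"
  'b' x 1 => "b1"
  'a' x 2 => "a2"
  'c' x 1 => "c1"
  'b' x 1 => "b1"
Compressed: "c2a1c1b1c1b1a2c1b1"
Compressed length: 18

18


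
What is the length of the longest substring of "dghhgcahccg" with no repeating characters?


Input: "dghhgcahccg"
Sliding window (track last position of each char):
  Position 0 ('d'): window [0,0] length 1 -- new best
  Position 1 ('g'): window [0,1] length 2 -- new best
  Position 2 ('h'): window [0,2] length 3 -- new best
  Position 3 ('h'): repeat (last at 2), move window start to 3
  Position 3 ('h'): window [3,3] length 1
  Position 4 ('g'): window [3,4] length 2
  Position 5 ('c'): window [3,5] length 3
  Position 6 ('a'): window [3,6] length 4 -- new best
  Position 7 ('h'): repeat (last at 3), move window start to 4
  Position 7 ('h'): window [4,7] length 4
  Position 8 ('c'): repeat (last at 5), move window start to 6
  Position 8 ('c'): window [6,8] length 3
  Position 9 ('c'): repeat (last at 8), move window start to 9
  Position 9 ('c'): window [9,9] length 1
  Position 10 ('g'): window [9,10] length 2
Longest substring with no repeats: "hgca" with length 4

4


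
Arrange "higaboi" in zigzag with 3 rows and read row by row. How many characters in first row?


Zigzag "higaboi" into 3 rows:
Placing characters:
  'h' => row 0
  'i' => row 1
  'g' => row 2
  'a' => row 1
  'b' => row 0
  'o' => row 1
  'i' => row 2
Rows:
  Row 0: "hb"
  Row 1: "iao"
  Row 2: "gi"
First row length: 2

2


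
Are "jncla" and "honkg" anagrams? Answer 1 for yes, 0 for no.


Strings: "jncla", "honkg"
Sorted first:  acjln
Sorted second: ghkno
Differ at position 0: 'a' vs 'g' => not anagrams

0


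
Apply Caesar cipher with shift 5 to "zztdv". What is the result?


Caesar cipher: shift "zztdv" by 5
  'z' (pos 25) + 5 = pos 4 = 'e'
  'z' (pos 25) + 5 = pos 4 = 'e'
  't' (pos 19) + 5 = pos 24 = 'y'
  'd' (pos 3) + 5 = pos 8 = 'i'
  'v' (pos 21) + 5 = pos 0 = 'a'
Result: eeyia

eeyia


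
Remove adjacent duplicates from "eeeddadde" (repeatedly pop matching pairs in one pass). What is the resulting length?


Input: eeeddadde
Stack-based adjacent duplicate removal:
  Read 'e': push. Stack: e
  Read 'e': matches stack top 'e' => pop. Stack: (empty)
  Read 'e': push. Stack: e
  Read 'd': push. Stack: ed
  Read 'd': matches stack top 'd' => pop. Stack: e
  Read 'a': push. Stack: ea
  Read 'd': push. Stack: ead
  Read 'd': matches stack top 'd' => pop. Stack: ea
  Read 'e': push. Stack: eae
Final stack: "eae" (length 3)

3


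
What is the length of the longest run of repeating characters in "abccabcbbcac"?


Input: "abccabcbbcac"
Scanning for longest run:
  Position 1 ('b'): new char, reset run to 1
  Position 2 ('c'): new char, reset run to 1
  Position 3 ('c'): continues run of 'c', length=2
  Position 4 ('a'): new char, reset run to 1
  Position 5 ('b'): new char, reset run to 1
  Position 6 ('c'): new char, reset run to 1
  Position 7 ('b'): new char, reset run to 1
  Position 8 ('b'): continues run of 'b', length=2
  Position 9 ('c'): new char, reset run to 1
  Position 10 ('a'): new char, reset run to 1
  Position 11 ('c'): new char, reset run to 1
Longest run: 'c' with length 2

2


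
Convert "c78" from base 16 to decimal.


Input: "c78" in base 16
Positional expansion:
  Digit 'c' (value 12) x 16^2 = 3072
  Digit '7' (value 7) x 16^1 = 112
  Digit '8' (value 8) x 16^0 = 8
Sum = 3192

3192


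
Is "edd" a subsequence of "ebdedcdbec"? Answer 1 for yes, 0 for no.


Check if "edd" is a subsequence of "ebdedcdbec"
Greedy scan:
  Position 0 ('e'): matches sub[0] = 'e'
  Position 1 ('b'): no match needed
  Position 2 ('d'): matches sub[1] = 'd'
  Position 3 ('e'): no match needed
  Position 4 ('d'): matches sub[2] = 'd'
  Position 5 ('c'): no match needed
  Position 6 ('d'): no match needed
  Position 7 ('b'): no match needed
  Position 8 ('e'): no match needed
  Position 9 ('c'): no match needed
All 3 characters matched => is a subsequence

1


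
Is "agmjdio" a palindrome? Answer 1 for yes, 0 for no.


Input: agmjdio
Reversed: oidjmga
  Compare pos 0 ('a') with pos 6 ('o'): MISMATCH
  Compare pos 1 ('g') with pos 5 ('i'): MISMATCH
  Compare pos 2 ('m') with pos 4 ('d'): MISMATCH
Result: not a palindrome

0


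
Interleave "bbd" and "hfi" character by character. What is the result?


Interleaving "bbd" and "hfi":
  Position 0: 'b' from first, 'h' from second => "bh"
  Position 1: 'b' from first, 'f' from second => "bf"
  Position 2: 'd' from first, 'i' from second => "di"
Result: bhbfdi

bhbfdi


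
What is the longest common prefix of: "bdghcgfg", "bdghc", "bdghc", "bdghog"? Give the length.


Words: bdghcgfg, bdghc, bdghc, bdghog
  Position 0: all 'b' => match
  Position 1: all 'd' => match
  Position 2: all 'g' => match
  Position 3: all 'h' => match
  Position 4: ('c', 'c', 'c', 'o') => mismatch, stop
LCP = "bdgh" (length 4)

4


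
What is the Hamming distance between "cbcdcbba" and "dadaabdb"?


Comparing "cbcdcbba" and "dadaabdb" position by position:
  Position 0: 'c' vs 'd' => differ
  Position 1: 'b' vs 'a' => differ
  Position 2: 'c' vs 'd' => differ
  Position 3: 'd' vs 'a' => differ
  Position 4: 'c' vs 'a' => differ
  Position 5: 'b' vs 'b' => same
  Position 6: 'b' vs 'd' => differ
  Position 7: 'a' vs 'b' => differ
Total differences (Hamming distance): 7

7


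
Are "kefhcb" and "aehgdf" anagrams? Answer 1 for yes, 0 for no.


Strings: "kefhcb", "aehgdf"
Sorted first:  bcefhk
Sorted second: adefgh
Differ at position 0: 'b' vs 'a' => not anagrams

0


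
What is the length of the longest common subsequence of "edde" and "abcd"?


LCS of "edde" and "abcd"
DP table:
           a    b    c    d
      0    0    0    0    0
  e   0    0    0    0    0
  d   0    0    0    0    1
  d   0    0    0    0    1
  e   0    0    0    0    1
LCS length = dp[4][4] = 1

1


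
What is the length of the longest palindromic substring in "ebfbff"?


Input: "ebfbff"
Checking substrings for palindromes:
  [1:4] "bfb" (len 3) => palindrome
  [2:5] "fbf" (len 3) => palindrome
  [4:6] "ff" (len 2) => palindrome
Longest palindromic substring: "bfb" with length 3

3


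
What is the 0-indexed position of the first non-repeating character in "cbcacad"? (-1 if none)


Input: cbcacad
Character frequencies:
  'a': 2
  'b': 1
  'c': 3
  'd': 1
Scanning left to right for freq == 1:
  Position 0 ('c'): freq=3, skip
  Position 1 ('b'): unique! => answer = 1

1


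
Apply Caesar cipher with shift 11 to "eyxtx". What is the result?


Caesar cipher: shift "eyxtx" by 11
  'e' (pos 4) + 11 = pos 15 = 'p'
  'y' (pos 24) + 11 = pos 9 = 'j'
  'x' (pos 23) + 11 = pos 8 = 'i'
  't' (pos 19) + 11 = pos 4 = 'e'
  'x' (pos 23) + 11 = pos 8 = 'i'
Result: pjiei

pjiei


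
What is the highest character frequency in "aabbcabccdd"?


Input: aabbcabccdd
Character counts:
  'a': 3
  'b': 3
  'c': 3
  'd': 2
Maximum frequency: 3

3


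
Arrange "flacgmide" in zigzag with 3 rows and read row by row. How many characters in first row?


Zigzag "flacgmide" into 3 rows:
Placing characters:
  'f' => row 0
  'l' => row 1
  'a' => row 2
  'c' => row 1
  'g' => row 0
  'm' => row 1
  'i' => row 2
  'd' => row 1
  'e' => row 0
Rows:
  Row 0: "fge"
  Row 1: "lcmd"
  Row 2: "ai"
First row length: 3

3


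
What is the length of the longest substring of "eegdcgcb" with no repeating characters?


Input: "eegdcgcb"
Sliding window (track last position of each char):
  Position 0 ('e'): window [0,0] length 1 -- new best
  Position 1 ('e'): repeat (last at 0), move window start to 1
  Position 1 ('e'): window [1,1] length 1
  Position 2 ('g'): window [1,2] length 2 -- new best
  Position 3 ('d'): window [1,3] length 3 -- new best
  Position 4 ('c'): window [1,4] length 4 -- new best
  Position 5 ('g'): repeat (last at 2), move window start to 3
  Position 5 ('g'): window [3,5] length 3
  Position 6 ('c'): repeat (last at 4), move window start to 5
  Position 6 ('c'): window [5,6] length 2
  Position 7 ('b'): window [5,7] length 3
Longest substring with no repeats: "egdc" with length 4

4


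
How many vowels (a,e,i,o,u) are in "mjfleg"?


Input: mjfleg
Checking each character:
  'm' at position 0: consonant
  'j' at position 1: consonant
  'f' at position 2: consonant
  'l' at position 3: consonant
  'e' at position 4: vowel (running total: 1)
  'g' at position 5: consonant
Total vowels: 1

1


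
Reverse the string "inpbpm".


Input: inpbpm
Reading characters right to left:
  Position 5: 'm'
  Position 4: 'p'
  Position 3: 'b'
  Position 2: 'p'
  Position 1: 'n'
  Position 0: 'i'
Reversed: mpbpni

mpbpni


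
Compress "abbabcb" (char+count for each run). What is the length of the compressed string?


Input: abbabcb
Runs:
  'a' x 1 => "a1"
  'b' x 2 => "b2"
  'a' x 1 => "a1"
  'b' x 1 => "b1"
  'c' x 1 => "c1"
  'b' x 1 => "b1"
Compressed: "a1b2a1b1c1b1"
Compressed length: 12

12


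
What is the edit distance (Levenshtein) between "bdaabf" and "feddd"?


Computing edit distance: "bdaabf" -> "feddd"
DP table:
           f    e    d    d    d
      0    1    2    3    4    5
  b   1    1    2    3    4    5
  d   2    2    2    2    3    4
  a   3    3    3    3    3    4
  a   4    4    4    4    4    4
  b   5    5    5    5    5    5
  f   6    5    6    6    6    6
Edit distance = dp[6][5] = 6

6


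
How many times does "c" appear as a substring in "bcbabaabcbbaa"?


Searching for "c" in "bcbabaabcbbaa"
Scanning each position:
  Position 0: "b" => no
  Position 1: "c" => MATCH
  Position 2: "b" => no
  Position 3: "a" => no
  Position 4: "b" => no
  Position 5: "a" => no
  Position 6: "a" => no
  Position 7: "b" => no
  Position 8: "c" => MATCH
  Position 9: "b" => no
  Position 10: "b" => no
  Position 11: "a" => no
  Position 12: "a" => no
Total occurrences: 2

2


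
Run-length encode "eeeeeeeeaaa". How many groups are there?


Input: eeeeeeeeaaa
Scanning for consecutive runs:
  Group 1: 'e' x 8 (positions 0-7)
  Group 2: 'a' x 3 (positions 8-10)
Total groups: 2

2


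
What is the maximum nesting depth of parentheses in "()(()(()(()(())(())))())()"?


Input: "()(()(()(()(())(())))())()"
Tracking depth:
  Position 0 '(': depth becomes 1
  Position 1 ')': depth becomes 0
  Position 2 '(': depth becomes 1
  Position 3 '(': depth becomes 2
  Position 4 ')': depth becomes 1
  Position 5 '(': depth becomes 2
  Position 6 '(': depth becomes 3
  Position 7 ')': depth becomes 2
  Position 8 '(': depth becomes 3
  Position 9 '(': depth becomes 4
  Position 10 ')': depth becomes 3
  Position 11 '(': depth becomes 4
  Position 12 '(': depth becomes 5
  Position 13 ')': depth becomes 4
  Position 14 ')': depth becomes 3
  Position 15 '(': depth becomes 4
  Position 16 '(': depth becomes 5
  Position 17 ')': depth becomes 4
  Position 18 ')': depth becomes 3
  Position 19 ')': depth becomes 2
  Position 20 ')': depth becomes 1
  Position 21 '(': depth becomes 2
  Position 22 ')': depth becomes 1
  Position 23 ')': depth becomes 0
  Position 24 '(': depth becomes 1
  Position 25 ')': depth becomes 0
Maximum depth reached: 5

5


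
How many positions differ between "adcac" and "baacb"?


Comparing "adcac" and "baacb" position by position:
  Position 0: 'a' vs 'b' => DIFFER
  Position 1: 'd' vs 'a' => DIFFER
  Position 2: 'c' vs 'a' => DIFFER
  Position 3: 'a' vs 'c' => DIFFER
  Position 4: 'c' vs 'b' => DIFFER
Positions that differ: 5

5


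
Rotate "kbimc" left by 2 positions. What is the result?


Input: "kbimc", rotate left by 2
First 2 characters: "kb"
Remaining characters: "imc"
Concatenate remaining + first: "imc" + "kb" = "imckb"

imckb


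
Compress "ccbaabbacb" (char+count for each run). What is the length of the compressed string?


Input: ccbaabbacb
Runs:
  'c' x 2 => "c2"
  'b' x 1 => "b1"
  'a' x 2 => "a2"
  'b' x 2 => "b2"
  'a' x 1 => "a1"
  'c' x 1 => "c1"
  'b' x 1 => "b1"
Compressed: "c2b1a2b2a1c1b1"
Compressed length: 14

14


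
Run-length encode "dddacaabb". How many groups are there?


Input: dddacaabb
Scanning for consecutive runs:
  Group 1: 'd' x 3 (positions 0-2)
  Group 2: 'a' x 1 (positions 3-3)
  Group 3: 'c' x 1 (positions 4-4)
  Group 4: 'a' x 2 (positions 5-6)
  Group 5: 'b' x 2 (positions 7-8)
Total groups: 5

5


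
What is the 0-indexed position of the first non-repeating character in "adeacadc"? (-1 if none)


Input: adeacadc
Character frequencies:
  'a': 3
  'c': 2
  'd': 2
  'e': 1
Scanning left to right for freq == 1:
  Position 0 ('a'): freq=3, skip
  Position 1 ('d'): freq=2, skip
  Position 2 ('e'): unique! => answer = 2

2


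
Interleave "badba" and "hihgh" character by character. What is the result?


Interleaving "badba" and "hihgh":
  Position 0: 'b' from first, 'h' from second => "bh"
  Position 1: 'a' from first, 'i' from second => "ai"
  Position 2: 'd' from first, 'h' from second => "dh"
  Position 3: 'b' from first, 'g' from second => "bg"
  Position 4: 'a' from first, 'h' from second => "ah"
Result: bhaidhbgah

bhaidhbgah


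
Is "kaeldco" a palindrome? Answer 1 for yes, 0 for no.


Input: kaeldco
Reversed: ocdleak
  Compare pos 0 ('k') with pos 6 ('o'): MISMATCH
  Compare pos 1 ('a') with pos 5 ('c'): MISMATCH
  Compare pos 2 ('e') with pos 4 ('d'): MISMATCH
Result: not a palindrome

0


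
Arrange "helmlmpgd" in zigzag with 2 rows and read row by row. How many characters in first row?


Zigzag "helmlmpgd" into 2 rows:
Placing characters:
  'h' => row 0
  'e' => row 1
  'l' => row 0
  'm' => row 1
  'l' => row 0
  'm' => row 1
  'p' => row 0
  'g' => row 1
  'd' => row 0
Rows:
  Row 0: "hllpd"
  Row 1: "emmg"
First row length: 5

5


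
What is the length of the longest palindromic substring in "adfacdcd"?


Input: "adfacdcd"
Checking substrings for palindromes:
  [4:7] "cdc" (len 3) => palindrome
  [5:8] "dcd" (len 3) => palindrome
Longest palindromic substring: "cdc" with length 3

3


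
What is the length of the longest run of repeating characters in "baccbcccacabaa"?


Input: "baccbcccacabaa"
Scanning for longest run:
  Position 1 ('a'): new char, reset run to 1
  Position 2 ('c'): new char, reset run to 1
  Position 3 ('c'): continues run of 'c', length=2
  Position 4 ('b'): new char, reset run to 1
  Position 5 ('c'): new char, reset run to 1
  Position 6 ('c'): continues run of 'c', length=2
  Position 7 ('c'): continues run of 'c', length=3
  Position 8 ('a'): new char, reset run to 1
  Position 9 ('c'): new char, reset run to 1
  Position 10 ('a'): new char, reset run to 1
  Position 11 ('b'): new char, reset run to 1
  Position 12 ('a'): new char, reset run to 1
  Position 13 ('a'): continues run of 'a', length=2
Longest run: 'c' with length 3

3


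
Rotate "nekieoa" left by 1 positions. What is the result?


Input: "nekieoa", rotate left by 1
First 1 characters: "n"
Remaining characters: "ekieoa"
Concatenate remaining + first: "ekieoa" + "n" = "ekieoan"

ekieoan


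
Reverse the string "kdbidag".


Input: kdbidag
Reading characters right to left:
  Position 6: 'g'
  Position 5: 'a'
  Position 4: 'd'
  Position 3: 'i'
  Position 2: 'b'
  Position 1: 'd'
  Position 0: 'k'
Reversed: gadibdk

gadibdk


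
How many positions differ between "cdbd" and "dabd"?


Comparing "cdbd" and "dabd" position by position:
  Position 0: 'c' vs 'd' => DIFFER
  Position 1: 'd' vs 'a' => DIFFER
  Position 2: 'b' vs 'b' => same
  Position 3: 'd' vs 'd' => same
Positions that differ: 2

2


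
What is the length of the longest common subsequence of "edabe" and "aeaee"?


LCS of "edabe" and "aeaee"
DP table:
           a    e    a    e    e
      0    0    0    0    0    0
  e   0    0    1    1    1    1
  d   0    0    1    1    1    1
  a   0    1    1    2    2    2
  b   0    1    1    2    2    2
  e   0    1    2    2    3    3
LCS length = dp[5][5] = 3

3


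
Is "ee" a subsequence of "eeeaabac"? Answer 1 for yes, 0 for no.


Check if "ee" is a subsequence of "eeeaabac"
Greedy scan:
  Position 0 ('e'): matches sub[0] = 'e'
  Position 1 ('e'): matches sub[1] = 'e'
  Position 2 ('e'): no match needed
  Position 3 ('a'): no match needed
  Position 4 ('a'): no match needed
  Position 5 ('b'): no match needed
  Position 6 ('a'): no match needed
  Position 7 ('c'): no match needed
All 2 characters matched => is a subsequence

1


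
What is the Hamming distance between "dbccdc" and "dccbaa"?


Comparing "dbccdc" and "dccbaa" position by position:
  Position 0: 'd' vs 'd' => same
  Position 1: 'b' vs 'c' => differ
  Position 2: 'c' vs 'c' => same
  Position 3: 'c' vs 'b' => differ
  Position 4: 'd' vs 'a' => differ
  Position 5: 'c' vs 'a' => differ
Total differences (Hamming distance): 4

4


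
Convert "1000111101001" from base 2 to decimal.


Input: "1000111101001" in base 2
Positional expansion:
  Digit '1' (value 1) x 2^12 = 4096
  Digit '0' (value 0) x 2^11 = 0
  Digit '0' (value 0) x 2^10 = 0
  Digit '0' (value 0) x 2^9 = 0
  Digit '1' (value 1) x 2^8 = 256
  Digit '1' (value 1) x 2^7 = 128
  Digit '1' (value 1) x 2^6 = 64
  Digit '1' (value 1) x 2^5 = 32
  Digit '0' (value 0) x 2^4 = 0
  Digit '1' (value 1) x 2^3 = 8
  Digit '0' (value 0) x 2^2 = 0
  Digit '0' (value 0) x 2^1 = 0
  Digit '1' (value 1) x 2^0 = 1
Sum = 4585

4585


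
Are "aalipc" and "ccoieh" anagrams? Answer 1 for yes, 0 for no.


Strings: "aalipc", "ccoieh"
Sorted first:  aacilp
Sorted second: ccehio
Differ at position 0: 'a' vs 'c' => not anagrams

0


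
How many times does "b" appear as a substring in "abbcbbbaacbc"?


Searching for "b" in "abbcbbbaacbc"
Scanning each position:
  Position 0: "a" => no
  Position 1: "b" => MATCH
  Position 2: "b" => MATCH
  Position 3: "c" => no
  Position 4: "b" => MATCH
  Position 5: "b" => MATCH
  Position 6: "b" => MATCH
  Position 7: "a" => no
  Position 8: "a" => no
  Position 9: "c" => no
  Position 10: "b" => MATCH
  Position 11: "c" => no
Total occurrences: 6

6


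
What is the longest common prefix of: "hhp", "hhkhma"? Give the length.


Words: hhp, hhkhma
  Position 0: all 'h' => match
  Position 1: all 'h' => match
  Position 2: ('p', 'k') => mismatch, stop
LCP = "hh" (length 2)

2


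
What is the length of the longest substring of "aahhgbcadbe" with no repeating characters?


Input: "aahhgbcadbe"
Sliding window (track last position of each char):
  Position 0 ('a'): window [0,0] length 1 -- new best
  Position 1 ('a'): repeat (last at 0), move window start to 1
  Position 1 ('a'): window [1,1] length 1
  Position 2 ('h'): window [1,2] length 2 -- new best
  Position 3 ('h'): repeat (last at 2), move window start to 3
  Position 3 ('h'): window [3,3] length 1
  Position 4 ('g'): window [3,4] length 2
  Position 5 ('b'): window [3,5] length 3 -- new best
  Position 6 ('c'): window [3,6] length 4 -- new best
  Position 7 ('a'): window [3,7] length 5 -- new best
  Position 8 ('d'): window [3,8] length 6 -- new best
  Position 9 ('b'): repeat (last at 5), move window start to 6
  Position 9 ('b'): window [6,9] length 4
  Position 10 ('e'): window [6,10] length 5
Longest substring with no repeats: "hgbcad" with length 6

6


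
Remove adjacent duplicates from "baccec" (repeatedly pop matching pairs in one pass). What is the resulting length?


Input: baccec
Stack-based adjacent duplicate removal:
  Read 'b': push. Stack: b
  Read 'a': push. Stack: ba
  Read 'c': push. Stack: bac
  Read 'c': matches stack top 'c' => pop. Stack: ba
  Read 'e': push. Stack: bae
  Read 'c': push. Stack: baec
Final stack: "baec" (length 4)

4


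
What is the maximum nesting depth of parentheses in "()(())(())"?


Input: "()(())(())"
Tracking depth:
  Position 0 '(': depth becomes 1
  Position 1 ')': depth becomes 0
  Position 2 '(': depth becomes 1
  Position 3 '(': depth becomes 2
  Position 4 ')': depth becomes 1
  Position 5 ')': depth becomes 0
  Position 6 '(': depth becomes 1
  Position 7 '(': depth becomes 2
  Position 8 ')': depth becomes 1
  Position 9 ')': depth becomes 0
Maximum depth reached: 2

2


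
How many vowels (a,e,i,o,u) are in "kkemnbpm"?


Input: kkemnbpm
Checking each character:
  'k' at position 0: consonant
  'k' at position 1: consonant
  'e' at position 2: vowel (running total: 1)
  'm' at position 3: consonant
  'n' at position 4: consonant
  'b' at position 5: consonant
  'p' at position 6: consonant
  'm' at position 7: consonant
Total vowels: 1

1


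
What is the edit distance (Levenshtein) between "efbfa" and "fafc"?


Computing edit distance: "efbfa" -> "fafc"
DP table:
           f    a    f    c
      0    1    2    3    4
  e   1    1    2    3    4
  f   2    1    2    2    3
  b   3    2    2    3    3
  f   4    3    3    2    3
  a   5    4    3    3    3
Edit distance = dp[5][4] = 3

3


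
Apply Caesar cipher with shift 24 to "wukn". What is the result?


Caesar cipher: shift "wukn" by 24
  'w' (pos 22) + 24 = pos 20 = 'u'
  'u' (pos 20) + 24 = pos 18 = 's'
  'k' (pos 10) + 24 = pos 8 = 'i'
  'n' (pos 13) + 24 = pos 11 = 'l'
Result: usil

usil


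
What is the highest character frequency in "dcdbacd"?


Input: dcdbacd
Character counts:
  'a': 1
  'b': 1
  'c': 2
  'd': 3
Maximum frequency: 3

3


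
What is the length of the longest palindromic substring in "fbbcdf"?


Input: "fbbcdf"
Checking substrings for palindromes:
  [1:3] "bb" (len 2) => palindrome
Longest palindromic substring: "bb" with length 2

2


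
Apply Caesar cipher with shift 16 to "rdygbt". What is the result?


Caesar cipher: shift "rdygbt" by 16
  'r' (pos 17) + 16 = pos 7 = 'h'
  'd' (pos 3) + 16 = pos 19 = 't'
  'y' (pos 24) + 16 = pos 14 = 'o'
  'g' (pos 6) + 16 = pos 22 = 'w'
  'b' (pos 1) + 16 = pos 17 = 'r'
  't' (pos 19) + 16 = pos 9 = 'j'
Result: htowrj

htowrj


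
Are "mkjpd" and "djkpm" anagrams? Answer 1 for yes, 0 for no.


Strings: "mkjpd", "djkpm"
Sorted first:  djkmp
Sorted second: djkmp
Sorted forms match => anagrams

1


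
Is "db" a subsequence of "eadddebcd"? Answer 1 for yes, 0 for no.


Check if "db" is a subsequence of "eadddebcd"
Greedy scan:
  Position 0 ('e'): no match needed
  Position 1 ('a'): no match needed
  Position 2 ('d'): matches sub[0] = 'd'
  Position 3 ('d'): no match needed
  Position 4 ('d'): no match needed
  Position 5 ('e'): no match needed
  Position 6 ('b'): matches sub[1] = 'b'
  Position 7 ('c'): no match needed
  Position 8 ('d'): no match needed
All 2 characters matched => is a subsequence

1


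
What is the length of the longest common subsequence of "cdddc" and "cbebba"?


LCS of "cdddc" and "cbebba"
DP table:
           c    b    e    b    b    a
      0    0    0    0    0    0    0
  c   0    1    1    1    1    1    1
  d   0    1    1    1    1    1    1
  d   0    1    1    1    1    1    1
  d   0    1    1    1    1    1    1
  c   0    1    1    1    1    1    1
LCS length = dp[5][6] = 1

1


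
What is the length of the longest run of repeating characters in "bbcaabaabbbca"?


Input: "bbcaabaabbbca"
Scanning for longest run:
  Position 1 ('b'): continues run of 'b', length=2
  Position 2 ('c'): new char, reset run to 1
  Position 3 ('a'): new char, reset run to 1
  Position 4 ('a'): continues run of 'a', length=2
  Position 5 ('b'): new char, reset run to 1
  Position 6 ('a'): new char, reset run to 1
  Position 7 ('a'): continues run of 'a', length=2
  Position 8 ('b'): new char, reset run to 1
  Position 9 ('b'): continues run of 'b', length=2
  Position 10 ('b'): continues run of 'b', length=3
  Position 11 ('c'): new char, reset run to 1
  Position 12 ('a'): new char, reset run to 1
Longest run: 'b' with length 3

3


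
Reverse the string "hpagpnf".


Input: hpagpnf
Reading characters right to left:
  Position 6: 'f'
  Position 5: 'n'
  Position 4: 'p'
  Position 3: 'g'
  Position 2: 'a'
  Position 1: 'p'
  Position 0: 'h'
Reversed: fnpgaph

fnpgaph


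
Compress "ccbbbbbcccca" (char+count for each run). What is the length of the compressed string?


Input: ccbbbbbcccca
Runs:
  'c' x 2 => "c2"
  'b' x 5 => "b5"
  'c' x 4 => "c4"
  'a' x 1 => "a1"
Compressed: "c2b5c4a1"
Compressed length: 8

8


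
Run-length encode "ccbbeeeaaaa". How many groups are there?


Input: ccbbeeeaaaa
Scanning for consecutive runs:
  Group 1: 'c' x 2 (positions 0-1)
  Group 2: 'b' x 2 (positions 2-3)
  Group 3: 'e' x 3 (positions 4-6)
  Group 4: 'a' x 4 (positions 7-10)
Total groups: 4

4


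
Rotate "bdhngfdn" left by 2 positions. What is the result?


Input: "bdhngfdn", rotate left by 2
First 2 characters: "bd"
Remaining characters: "hngfdn"
Concatenate remaining + first: "hngfdn" + "bd" = "hngfdnbd"

hngfdnbd


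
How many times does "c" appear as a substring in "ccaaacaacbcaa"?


Searching for "c" in "ccaaacaacbcaa"
Scanning each position:
  Position 0: "c" => MATCH
  Position 1: "c" => MATCH
  Position 2: "a" => no
  Position 3: "a" => no
  Position 4: "a" => no
  Position 5: "c" => MATCH
  Position 6: "a" => no
  Position 7: "a" => no
  Position 8: "c" => MATCH
  Position 9: "b" => no
  Position 10: "c" => MATCH
  Position 11: "a" => no
  Position 12: "a" => no
Total occurrences: 5

5


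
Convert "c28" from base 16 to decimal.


Input: "c28" in base 16
Positional expansion:
  Digit 'c' (value 12) x 16^2 = 3072
  Digit '2' (value 2) x 16^1 = 32
  Digit '8' (value 8) x 16^0 = 8
Sum = 3112

3112


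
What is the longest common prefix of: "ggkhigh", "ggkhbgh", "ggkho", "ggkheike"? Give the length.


Words: ggkhigh, ggkhbgh, ggkho, ggkheike
  Position 0: all 'g' => match
  Position 1: all 'g' => match
  Position 2: all 'k' => match
  Position 3: all 'h' => match
  Position 4: ('i', 'b', 'o', 'e') => mismatch, stop
LCP = "ggkh" (length 4)

4


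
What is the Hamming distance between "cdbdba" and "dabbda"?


Comparing "cdbdba" and "dabbda" position by position:
  Position 0: 'c' vs 'd' => differ
  Position 1: 'd' vs 'a' => differ
  Position 2: 'b' vs 'b' => same
  Position 3: 'd' vs 'b' => differ
  Position 4: 'b' vs 'd' => differ
  Position 5: 'a' vs 'a' => same
Total differences (Hamming distance): 4

4


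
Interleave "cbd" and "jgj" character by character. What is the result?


Interleaving "cbd" and "jgj":
  Position 0: 'c' from first, 'j' from second => "cj"
  Position 1: 'b' from first, 'g' from second => "bg"
  Position 2: 'd' from first, 'j' from second => "dj"
Result: cjbgdj

cjbgdj


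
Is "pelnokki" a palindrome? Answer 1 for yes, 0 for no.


Input: pelnokki
Reversed: ikkonlep
  Compare pos 0 ('p') with pos 7 ('i'): MISMATCH
  Compare pos 1 ('e') with pos 6 ('k'): MISMATCH
  Compare pos 2 ('l') with pos 5 ('k'): MISMATCH
  Compare pos 3 ('n') with pos 4 ('o'): MISMATCH
Result: not a palindrome

0


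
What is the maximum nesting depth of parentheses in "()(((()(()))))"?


Input: "()(((()(()))))"
Tracking depth:
  Position 0 '(': depth becomes 1
  Position 1 ')': depth becomes 0
  Position 2 '(': depth becomes 1
  Position 3 '(': depth becomes 2
  Position 4 '(': depth becomes 3
  Position 5 '(': depth becomes 4
  Position 6 ')': depth becomes 3
  Position 7 '(': depth becomes 4
  Position 8 '(': depth becomes 5
  Position 9 ')': depth becomes 4
  Position 10 ')': depth becomes 3
  Position 11 ')': depth becomes 2
  Position 12 ')': depth becomes 1
  Position 13 ')': depth becomes 0
Maximum depth reached: 5

5


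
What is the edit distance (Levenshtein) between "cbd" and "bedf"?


Computing edit distance: "cbd" -> "bedf"
DP table:
           b    e    d    f
      0    1    2    3    4
  c   1    1    2    3    4
  b   2    1    2    3    4
  d   3    2    2    2    3
Edit distance = dp[3][4] = 3

3


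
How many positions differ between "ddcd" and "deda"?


Comparing "ddcd" and "deda" position by position:
  Position 0: 'd' vs 'd' => same
  Position 1: 'd' vs 'e' => DIFFER
  Position 2: 'c' vs 'd' => DIFFER
  Position 3: 'd' vs 'a' => DIFFER
Positions that differ: 3

3


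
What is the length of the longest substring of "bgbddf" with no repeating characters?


Input: "bgbddf"
Sliding window (track last position of each char):
  Position 0 ('b'): window [0,0] length 1 -- new best
  Position 1 ('g'): window [0,1] length 2 -- new best
  Position 2 ('b'): repeat (last at 0), move window start to 1
  Position 2 ('b'): window [1,2] length 2
  Position 3 ('d'): window [1,3] length 3 -- new best
  Position 4 ('d'): repeat (last at 3), move window start to 4
  Position 4 ('d'): window [4,4] length 1
  Position 5 ('f'): window [4,5] length 2
Longest substring with no repeats: "gbd" with length 3

3


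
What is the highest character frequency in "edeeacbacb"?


Input: edeeacbacb
Character counts:
  'a': 2
  'b': 2
  'c': 2
  'd': 1
  'e': 3
Maximum frequency: 3

3


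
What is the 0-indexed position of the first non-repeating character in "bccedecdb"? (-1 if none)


Input: bccedecdb
Character frequencies:
  'b': 2
  'c': 3
  'd': 2
  'e': 2
Scanning left to right for freq == 1:
  Position 0 ('b'): freq=2, skip
  Position 1 ('c'): freq=3, skip
  Position 2 ('c'): freq=3, skip
  Position 3 ('e'): freq=2, skip
  Position 4 ('d'): freq=2, skip
  Position 5 ('e'): freq=2, skip
  Position 6 ('c'): freq=3, skip
  Position 7 ('d'): freq=2, skip
  Position 8 ('b'): freq=2, skip
  No unique character found => answer = -1

-1


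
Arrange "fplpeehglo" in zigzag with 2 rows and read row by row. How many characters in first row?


Zigzag "fplpeehglo" into 2 rows:
Placing characters:
  'f' => row 0
  'p' => row 1
  'l' => row 0
  'p' => row 1
  'e' => row 0
  'e' => row 1
  'h' => row 0
  'g' => row 1
  'l' => row 0
  'o' => row 1
Rows:
  Row 0: "flehl"
  Row 1: "ppego"
First row length: 5

5


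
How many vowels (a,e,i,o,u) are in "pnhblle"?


Input: pnhblle
Checking each character:
  'p' at position 0: consonant
  'n' at position 1: consonant
  'h' at position 2: consonant
  'b' at position 3: consonant
  'l' at position 4: consonant
  'l' at position 5: consonant
  'e' at position 6: vowel (running total: 1)
Total vowels: 1

1


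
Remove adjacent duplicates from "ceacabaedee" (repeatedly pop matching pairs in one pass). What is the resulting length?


Input: ceacabaedee
Stack-based adjacent duplicate removal:
  Read 'c': push. Stack: c
  Read 'e': push. Stack: ce
  Read 'a': push. Stack: cea
  Read 'c': push. Stack: ceac
  Read 'a': push. Stack: ceaca
  Read 'b': push. Stack: ceacab
  Read 'a': push. Stack: ceacaba
  Read 'e': push. Stack: ceacabae
  Read 'd': push. Stack: ceacabaed
  Read 'e': push. Stack: ceacabaede
  Read 'e': matches stack top 'e' => pop. Stack: ceacabaed
Final stack: "ceacabaed" (length 9)

9


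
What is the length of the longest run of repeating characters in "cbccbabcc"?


Input: "cbccbabcc"
Scanning for longest run:
  Position 1 ('b'): new char, reset run to 1
  Position 2 ('c'): new char, reset run to 1
  Position 3 ('c'): continues run of 'c', length=2
  Position 4 ('b'): new char, reset run to 1
  Position 5 ('a'): new char, reset run to 1
  Position 6 ('b'): new char, reset run to 1
  Position 7 ('c'): new char, reset run to 1
  Position 8 ('c'): continues run of 'c', length=2
Longest run: 'c' with length 2

2


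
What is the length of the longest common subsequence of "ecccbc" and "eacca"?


LCS of "ecccbc" and "eacca"
DP table:
           e    a    c    c    a
      0    0    0    0    0    0
  e   0    1    1    1    1    1
  c   0    1    1    2    2    2
  c   0    1    1    2    3    3
  c   0    1    1    2    3    3
  b   0    1    1    2    3    3
  c   0    1    1    2    3    3
LCS length = dp[6][5] = 3

3


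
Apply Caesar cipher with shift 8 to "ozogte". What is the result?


Caesar cipher: shift "ozogte" by 8
  'o' (pos 14) + 8 = pos 22 = 'w'
  'z' (pos 25) + 8 = pos 7 = 'h'
  'o' (pos 14) + 8 = pos 22 = 'w'
  'g' (pos 6) + 8 = pos 14 = 'o'
  't' (pos 19) + 8 = pos 1 = 'b'
  'e' (pos 4) + 8 = pos 12 = 'm'
Result: whwobm

whwobm


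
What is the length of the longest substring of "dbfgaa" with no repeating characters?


Input: "dbfgaa"
Sliding window (track last position of each char):
  Position 0 ('d'): window [0,0] length 1 -- new best
  Position 1 ('b'): window [0,1] length 2 -- new best
  Position 2 ('f'): window [0,2] length 3 -- new best
  Position 3 ('g'): window [0,3] length 4 -- new best
  Position 4 ('a'): window [0,4] length 5 -- new best
  Position 5 ('a'): repeat (last at 4), move window start to 5
  Position 5 ('a'): window [5,5] length 1
Longest substring with no repeats: "dbfga" with length 5

5


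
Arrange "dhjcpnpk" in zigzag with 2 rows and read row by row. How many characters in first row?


Zigzag "dhjcpnpk" into 2 rows:
Placing characters:
  'd' => row 0
  'h' => row 1
  'j' => row 0
  'c' => row 1
  'p' => row 0
  'n' => row 1
  'p' => row 0
  'k' => row 1
Rows:
  Row 0: "djpp"
  Row 1: "hcnk"
First row length: 4

4


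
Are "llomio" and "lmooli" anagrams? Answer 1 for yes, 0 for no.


Strings: "llomio", "lmooli"
Sorted first:  illmoo
Sorted second: illmoo
Sorted forms match => anagrams

1


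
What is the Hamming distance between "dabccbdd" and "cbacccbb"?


Comparing "dabccbdd" and "cbacccbb" position by position:
  Position 0: 'd' vs 'c' => differ
  Position 1: 'a' vs 'b' => differ
  Position 2: 'b' vs 'a' => differ
  Position 3: 'c' vs 'c' => same
  Position 4: 'c' vs 'c' => same
  Position 5: 'b' vs 'c' => differ
  Position 6: 'd' vs 'b' => differ
  Position 7: 'd' vs 'b' => differ
Total differences (Hamming distance): 6

6


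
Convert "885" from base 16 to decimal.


Input: "885" in base 16
Positional expansion:
  Digit '8' (value 8) x 16^2 = 2048
  Digit '8' (value 8) x 16^1 = 128
  Digit '5' (value 5) x 16^0 = 5
Sum = 2181

2181


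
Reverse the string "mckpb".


Input: mckpb
Reading characters right to left:
  Position 4: 'b'
  Position 3: 'p'
  Position 2: 'k'
  Position 1: 'c'
  Position 0: 'm'
Reversed: bpkcm

bpkcm


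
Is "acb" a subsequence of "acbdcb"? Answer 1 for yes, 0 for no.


Check if "acb" is a subsequence of "acbdcb"
Greedy scan:
  Position 0 ('a'): matches sub[0] = 'a'
  Position 1 ('c'): matches sub[1] = 'c'
  Position 2 ('b'): matches sub[2] = 'b'
  Position 3 ('d'): no match needed
  Position 4 ('c'): no match needed
  Position 5 ('b'): no match needed
All 3 characters matched => is a subsequence

1


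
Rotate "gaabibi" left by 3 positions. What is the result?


Input: "gaabibi", rotate left by 3
First 3 characters: "gaa"
Remaining characters: "bibi"
Concatenate remaining + first: "bibi" + "gaa" = "bibigaa"

bibigaa


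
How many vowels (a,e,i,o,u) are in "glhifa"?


Input: glhifa
Checking each character:
  'g' at position 0: consonant
  'l' at position 1: consonant
  'h' at position 2: consonant
  'i' at position 3: vowel (running total: 1)
  'f' at position 4: consonant
  'a' at position 5: vowel (running total: 2)
Total vowels: 2

2


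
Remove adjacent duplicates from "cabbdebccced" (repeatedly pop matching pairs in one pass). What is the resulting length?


Input: cabbdebccced
Stack-based adjacent duplicate removal:
  Read 'c': push. Stack: c
  Read 'a': push. Stack: ca
  Read 'b': push. Stack: cab
  Read 'b': matches stack top 'b' => pop. Stack: ca
  Read 'd': push. Stack: cad
  Read 'e': push. Stack: cade
  Read 'b': push. Stack: cadeb
  Read 'c': push. Stack: cadebc
  Read 'c': matches stack top 'c' => pop. Stack: cadeb
  Read 'c': push. Stack: cadebc
  Read 'e': push. Stack: cadebce
  Read 'd': push. Stack: cadebced
Final stack: "cadebced" (length 8)

8


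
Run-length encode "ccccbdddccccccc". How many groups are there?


Input: ccccbdddccccccc
Scanning for consecutive runs:
  Group 1: 'c' x 4 (positions 0-3)
  Group 2: 'b' x 1 (positions 4-4)
  Group 3: 'd' x 3 (positions 5-7)
  Group 4: 'c' x 7 (positions 8-14)
Total groups: 4

4


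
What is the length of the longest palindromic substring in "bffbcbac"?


Input: "bffbcbac"
Checking substrings for palindromes:
  [0:4] "bffb" (len 4) => palindrome
  [3:6] "bcb" (len 3) => palindrome
  [1:3] "ff" (len 2) => palindrome
Longest palindromic substring: "bffb" with length 4

4


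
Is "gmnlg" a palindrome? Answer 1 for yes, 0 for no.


Input: gmnlg
Reversed: glnmg
  Compare pos 0 ('g') with pos 4 ('g'): match
  Compare pos 1 ('m') with pos 3 ('l'): MISMATCH
Result: not a palindrome

0


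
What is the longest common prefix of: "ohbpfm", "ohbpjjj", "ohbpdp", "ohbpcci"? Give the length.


Words: ohbpfm, ohbpjjj, ohbpdp, ohbpcci
  Position 0: all 'o' => match
  Position 1: all 'h' => match
  Position 2: all 'b' => match
  Position 3: all 'p' => match
  Position 4: ('f', 'j', 'd', 'c') => mismatch, stop
LCP = "ohbp" (length 4)

4
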